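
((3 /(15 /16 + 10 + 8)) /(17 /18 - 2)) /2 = -144/1919 = -0.08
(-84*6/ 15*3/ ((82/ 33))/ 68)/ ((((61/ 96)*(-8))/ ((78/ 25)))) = 1945944/5314625 = 0.37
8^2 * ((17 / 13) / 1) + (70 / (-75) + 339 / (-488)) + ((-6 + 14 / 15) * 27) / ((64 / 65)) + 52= -927467/190320 = -4.87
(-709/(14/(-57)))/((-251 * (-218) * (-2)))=-40413/1532104 = -0.03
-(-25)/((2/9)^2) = 2025/4 = 506.25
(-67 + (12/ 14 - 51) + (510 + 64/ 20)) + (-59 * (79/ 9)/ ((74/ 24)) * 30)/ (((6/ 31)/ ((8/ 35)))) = -21579878/3885 = -5554.67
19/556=0.03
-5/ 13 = -0.38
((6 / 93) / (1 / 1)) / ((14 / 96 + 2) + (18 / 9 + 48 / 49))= 4704/373705 = 0.01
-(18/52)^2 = -81/676 = -0.12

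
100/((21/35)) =500/3 = 166.67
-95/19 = -5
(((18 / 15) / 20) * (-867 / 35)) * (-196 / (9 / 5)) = 161.84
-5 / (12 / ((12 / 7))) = -0.71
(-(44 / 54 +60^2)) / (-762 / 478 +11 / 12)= 92944232/17487 = 5315.05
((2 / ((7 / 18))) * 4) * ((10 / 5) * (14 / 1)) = 576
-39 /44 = -0.89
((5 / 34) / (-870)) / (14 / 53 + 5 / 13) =-689/2644452 = 0.00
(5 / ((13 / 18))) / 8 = 45/52 = 0.87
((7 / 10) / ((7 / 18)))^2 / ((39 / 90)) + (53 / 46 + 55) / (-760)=3364533/454480 = 7.40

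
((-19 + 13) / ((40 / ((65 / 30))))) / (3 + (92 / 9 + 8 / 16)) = -9/380 = -0.02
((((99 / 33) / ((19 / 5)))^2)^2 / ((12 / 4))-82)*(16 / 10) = -130.99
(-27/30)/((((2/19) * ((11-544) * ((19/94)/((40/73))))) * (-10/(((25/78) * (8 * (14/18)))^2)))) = -0.02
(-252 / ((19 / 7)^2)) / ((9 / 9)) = -12348/361 = -34.20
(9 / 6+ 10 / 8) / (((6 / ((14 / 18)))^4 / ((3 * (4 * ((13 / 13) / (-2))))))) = -26411/5668704 = 0.00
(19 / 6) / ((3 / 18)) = 19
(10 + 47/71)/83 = 757/5893 = 0.13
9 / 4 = 2.25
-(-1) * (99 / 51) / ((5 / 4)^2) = 528/425 = 1.24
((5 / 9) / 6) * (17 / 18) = 85/972 = 0.09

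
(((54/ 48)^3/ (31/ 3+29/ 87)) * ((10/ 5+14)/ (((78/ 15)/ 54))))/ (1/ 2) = 295245/6656 = 44.36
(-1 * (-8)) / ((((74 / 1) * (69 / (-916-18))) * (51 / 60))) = -74720/43401 = -1.72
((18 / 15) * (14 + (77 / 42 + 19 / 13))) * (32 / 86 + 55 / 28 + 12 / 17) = 84000881/1330420 = 63.14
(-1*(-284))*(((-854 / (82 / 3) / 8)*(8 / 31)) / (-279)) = 121268/118203 = 1.03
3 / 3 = 1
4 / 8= 1/2 = 0.50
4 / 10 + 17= 87/5 = 17.40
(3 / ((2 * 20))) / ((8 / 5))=3/64 = 0.05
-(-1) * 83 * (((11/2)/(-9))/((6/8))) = -1826/27 = -67.63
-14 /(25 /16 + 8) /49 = -0.03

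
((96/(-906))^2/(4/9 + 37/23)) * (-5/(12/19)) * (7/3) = -195776/1938085 = -0.10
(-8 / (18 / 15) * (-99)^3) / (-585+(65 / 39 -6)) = -4851495/442 = -10976.23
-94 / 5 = -18.80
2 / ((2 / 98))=98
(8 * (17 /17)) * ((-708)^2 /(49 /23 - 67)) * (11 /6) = -42273264/373 = -113333.15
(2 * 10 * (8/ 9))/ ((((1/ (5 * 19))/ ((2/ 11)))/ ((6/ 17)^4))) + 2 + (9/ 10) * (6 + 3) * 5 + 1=88684797/1837462 = 48.26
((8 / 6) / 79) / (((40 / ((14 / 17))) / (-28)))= -196/20145 = -0.01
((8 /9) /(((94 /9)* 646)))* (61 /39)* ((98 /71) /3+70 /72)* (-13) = -223321/58203954 = 0.00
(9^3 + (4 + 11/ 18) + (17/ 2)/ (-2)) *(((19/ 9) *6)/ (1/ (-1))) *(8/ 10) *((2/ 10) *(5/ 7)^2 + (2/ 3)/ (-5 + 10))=-24659074/14175 = -1739.62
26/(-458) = -13/229 = -0.06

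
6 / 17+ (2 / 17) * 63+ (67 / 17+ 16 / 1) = 471/17 = 27.71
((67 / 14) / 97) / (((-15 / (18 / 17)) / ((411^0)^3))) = -201/57715 = 0.00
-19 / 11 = -1.73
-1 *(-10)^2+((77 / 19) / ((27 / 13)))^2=-96.19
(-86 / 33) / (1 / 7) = -602/33 = -18.24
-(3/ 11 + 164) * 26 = -46982/11 = -4271.09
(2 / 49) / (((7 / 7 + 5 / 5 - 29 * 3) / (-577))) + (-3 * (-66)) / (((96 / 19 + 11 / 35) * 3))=186920476/14864885 = 12.57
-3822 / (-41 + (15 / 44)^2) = 7399392/79151 = 93.48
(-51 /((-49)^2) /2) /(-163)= 51/782726 = 0.00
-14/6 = -7/3 = -2.33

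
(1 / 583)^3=1/198155287 = 0.00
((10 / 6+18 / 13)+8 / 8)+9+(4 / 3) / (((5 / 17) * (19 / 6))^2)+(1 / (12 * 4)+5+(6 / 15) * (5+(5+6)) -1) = 46947231/1877200 = 25.01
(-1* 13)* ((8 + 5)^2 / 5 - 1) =-2132/5 = -426.40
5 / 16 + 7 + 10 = 277/16 = 17.31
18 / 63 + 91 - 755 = -4646/7 = -663.71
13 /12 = 1.08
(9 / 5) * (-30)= -54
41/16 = 2.56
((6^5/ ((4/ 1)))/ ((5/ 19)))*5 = 36936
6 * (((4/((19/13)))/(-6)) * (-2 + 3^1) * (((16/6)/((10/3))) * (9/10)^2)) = -4212/2375 = -1.77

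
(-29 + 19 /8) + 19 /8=-97/4 = -24.25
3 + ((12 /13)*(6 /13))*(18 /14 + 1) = 4701/1183 = 3.97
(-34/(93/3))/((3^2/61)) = -2074/279 = -7.43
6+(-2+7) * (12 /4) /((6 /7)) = 47/2 = 23.50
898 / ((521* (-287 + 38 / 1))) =-898/129729 = -0.01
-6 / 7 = -0.86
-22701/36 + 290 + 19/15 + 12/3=-20119/60 = -335.32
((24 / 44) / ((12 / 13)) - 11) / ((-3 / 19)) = 4351/66 = 65.92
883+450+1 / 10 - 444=8891/10 = 889.10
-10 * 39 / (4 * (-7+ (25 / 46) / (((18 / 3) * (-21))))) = 565110/40597 = 13.92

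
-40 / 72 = -5/9 = -0.56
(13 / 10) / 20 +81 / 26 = 8269/2600 = 3.18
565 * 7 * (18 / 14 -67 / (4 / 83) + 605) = -12402315/4 = -3100578.75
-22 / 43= -0.51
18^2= 324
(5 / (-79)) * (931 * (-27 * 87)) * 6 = 65607570/79 = 830475.57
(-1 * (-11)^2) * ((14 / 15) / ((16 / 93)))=-26257/40 = -656.42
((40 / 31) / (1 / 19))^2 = 577600/961 = 601.04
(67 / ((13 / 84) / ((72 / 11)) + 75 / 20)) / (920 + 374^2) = 11256/89260753 = 0.00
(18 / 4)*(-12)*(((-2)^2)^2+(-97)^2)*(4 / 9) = -226200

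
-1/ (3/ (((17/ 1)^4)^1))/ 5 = -83521/15 = -5568.07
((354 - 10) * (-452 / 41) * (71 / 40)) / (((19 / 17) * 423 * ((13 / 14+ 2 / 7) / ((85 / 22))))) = -164214764/3624687 = -45.30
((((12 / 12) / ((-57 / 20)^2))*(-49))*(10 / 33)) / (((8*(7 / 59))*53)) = -206500/5682501 = -0.04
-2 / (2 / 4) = -4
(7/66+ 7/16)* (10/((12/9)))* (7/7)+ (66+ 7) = 27131/352 = 77.08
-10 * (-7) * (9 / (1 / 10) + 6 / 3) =6440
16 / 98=8/49 = 0.16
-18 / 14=-9/7 = -1.29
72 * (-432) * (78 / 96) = -25272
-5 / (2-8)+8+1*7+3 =113/6 = 18.83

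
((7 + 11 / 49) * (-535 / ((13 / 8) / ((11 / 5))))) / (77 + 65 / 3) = -1249974/23569 = -53.03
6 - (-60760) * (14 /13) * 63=53590398/13 = 4122338.31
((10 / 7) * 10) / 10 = 10/7 = 1.43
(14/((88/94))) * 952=156604/11 = 14236.73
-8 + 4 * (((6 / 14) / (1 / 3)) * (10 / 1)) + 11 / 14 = 619/14 = 44.21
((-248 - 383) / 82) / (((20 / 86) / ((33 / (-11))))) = 81399/820 = 99.27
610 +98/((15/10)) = 2026/3 = 675.33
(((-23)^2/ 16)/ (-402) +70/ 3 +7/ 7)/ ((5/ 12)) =155983/2680 = 58.20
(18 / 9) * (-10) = -20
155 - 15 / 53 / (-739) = 155.00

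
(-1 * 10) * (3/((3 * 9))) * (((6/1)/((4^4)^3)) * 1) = -5/12582912 = 0.00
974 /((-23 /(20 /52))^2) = 24350/89401 = 0.27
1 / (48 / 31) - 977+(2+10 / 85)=-794977/816 = -974.24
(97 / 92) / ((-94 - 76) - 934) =-97/101568 = 0.00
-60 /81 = -20/27 = -0.74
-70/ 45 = -14/9 = -1.56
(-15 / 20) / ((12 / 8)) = -1/2 = -0.50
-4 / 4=-1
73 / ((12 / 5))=365/12 = 30.42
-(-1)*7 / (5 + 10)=7/15 = 0.47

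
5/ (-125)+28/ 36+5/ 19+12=13.00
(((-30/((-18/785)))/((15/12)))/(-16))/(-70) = 157/168 = 0.93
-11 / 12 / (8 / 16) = -11/6 = -1.83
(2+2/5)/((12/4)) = 4/5 = 0.80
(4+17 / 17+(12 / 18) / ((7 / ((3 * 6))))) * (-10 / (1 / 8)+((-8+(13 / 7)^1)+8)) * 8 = -205672/49 = -4197.39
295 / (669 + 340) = 295/1009 = 0.29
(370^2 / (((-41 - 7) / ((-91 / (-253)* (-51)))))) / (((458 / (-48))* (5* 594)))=-10589215/5735763 = -1.85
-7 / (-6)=7/6 = 1.17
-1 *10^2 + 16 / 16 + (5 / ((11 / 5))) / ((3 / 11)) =-272/3 = -90.67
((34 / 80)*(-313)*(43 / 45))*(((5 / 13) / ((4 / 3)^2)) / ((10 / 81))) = -18533043/83200 = -222.75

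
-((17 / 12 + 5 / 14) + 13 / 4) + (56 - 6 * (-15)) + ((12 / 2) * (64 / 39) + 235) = 210659/546 = 385.82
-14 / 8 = -7/4 = -1.75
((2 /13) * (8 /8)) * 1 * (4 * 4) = 32/13 = 2.46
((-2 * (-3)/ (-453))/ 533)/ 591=-2/47565453 = 0.00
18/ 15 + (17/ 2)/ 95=49/38 = 1.29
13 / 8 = 1.62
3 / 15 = 1/5 = 0.20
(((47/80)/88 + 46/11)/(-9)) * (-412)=191.74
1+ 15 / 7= 22/7 = 3.14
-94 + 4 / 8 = -187/2 = -93.50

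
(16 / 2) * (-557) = -4456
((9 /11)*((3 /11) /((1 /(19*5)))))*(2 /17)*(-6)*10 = -307800/2057 = -149.64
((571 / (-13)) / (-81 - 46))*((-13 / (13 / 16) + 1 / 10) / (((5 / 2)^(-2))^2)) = -11348625/52832 = -214.81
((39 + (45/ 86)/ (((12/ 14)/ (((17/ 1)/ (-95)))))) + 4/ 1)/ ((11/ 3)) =420501/35948 = 11.70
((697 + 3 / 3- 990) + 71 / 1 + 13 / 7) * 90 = -138060/7 = -19722.86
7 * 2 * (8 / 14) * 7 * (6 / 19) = 336/19 = 17.68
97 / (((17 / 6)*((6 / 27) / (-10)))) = -26190/17 = -1540.59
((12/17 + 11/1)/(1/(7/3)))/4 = 1393/204 = 6.83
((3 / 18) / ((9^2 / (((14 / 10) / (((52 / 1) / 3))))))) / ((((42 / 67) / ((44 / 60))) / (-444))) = -27269/315900 = -0.09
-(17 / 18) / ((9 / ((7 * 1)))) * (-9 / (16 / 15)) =6.20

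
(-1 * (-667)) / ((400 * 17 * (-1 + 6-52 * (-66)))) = 667/23371600 = 0.00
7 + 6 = 13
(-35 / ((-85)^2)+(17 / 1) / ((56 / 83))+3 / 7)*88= 3257859/1445 = 2254.57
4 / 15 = 0.27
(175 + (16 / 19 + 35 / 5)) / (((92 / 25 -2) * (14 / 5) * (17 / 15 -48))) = -1085625/1308986 = -0.83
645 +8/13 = 8393/13 = 645.62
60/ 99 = 20/33 = 0.61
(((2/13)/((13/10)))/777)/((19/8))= 160/2494947 = 0.00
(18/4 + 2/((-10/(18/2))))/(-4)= -27/40 = -0.68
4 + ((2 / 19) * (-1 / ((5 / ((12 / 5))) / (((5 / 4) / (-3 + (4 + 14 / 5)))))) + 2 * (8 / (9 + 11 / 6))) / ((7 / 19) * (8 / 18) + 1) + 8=3257574/245765 = 13.25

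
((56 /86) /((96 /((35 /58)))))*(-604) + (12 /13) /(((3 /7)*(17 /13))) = -209923/254388 = -0.83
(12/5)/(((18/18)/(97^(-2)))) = 12/47045 = 0.00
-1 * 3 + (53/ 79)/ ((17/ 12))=-2.53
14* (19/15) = 266/15 = 17.73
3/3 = 1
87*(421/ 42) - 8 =12097/14 = 864.07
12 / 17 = 0.71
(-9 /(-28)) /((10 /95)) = 171/56 = 3.05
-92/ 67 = -1.37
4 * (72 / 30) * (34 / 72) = 68/15 = 4.53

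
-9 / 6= -3/2 = -1.50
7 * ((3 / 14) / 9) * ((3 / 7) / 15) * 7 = 1/30 = 0.03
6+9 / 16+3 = 153/16 = 9.56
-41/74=-0.55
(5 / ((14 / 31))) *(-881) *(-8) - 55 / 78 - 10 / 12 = 7100720/91 = 78029.89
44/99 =4/9 = 0.44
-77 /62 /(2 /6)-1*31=-2153/62 = -34.73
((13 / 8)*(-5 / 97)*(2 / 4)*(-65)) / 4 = 4225/6208 = 0.68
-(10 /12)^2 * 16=-100/9 = -11.11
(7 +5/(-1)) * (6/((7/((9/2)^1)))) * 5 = 270/7 = 38.57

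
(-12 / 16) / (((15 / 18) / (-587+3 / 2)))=10539/20 = 526.95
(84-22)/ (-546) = -31/273 = -0.11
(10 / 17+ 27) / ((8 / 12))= 1407/34 = 41.38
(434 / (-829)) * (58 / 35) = -3596/4145 = -0.87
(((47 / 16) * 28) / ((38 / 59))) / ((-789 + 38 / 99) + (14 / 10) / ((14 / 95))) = -1921689/11724140 = -0.16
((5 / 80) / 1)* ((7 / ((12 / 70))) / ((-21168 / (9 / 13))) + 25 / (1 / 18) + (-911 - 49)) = -1909445/59904 = -31.88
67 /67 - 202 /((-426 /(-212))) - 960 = -225679/213 = -1059.53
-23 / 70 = -0.33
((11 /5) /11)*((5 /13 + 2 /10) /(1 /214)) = 8132/325 = 25.02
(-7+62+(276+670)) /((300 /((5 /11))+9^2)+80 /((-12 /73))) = 429/109 = 3.94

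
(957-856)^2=10201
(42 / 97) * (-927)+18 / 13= -504396/1261 = -400.00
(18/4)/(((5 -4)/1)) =9/2 = 4.50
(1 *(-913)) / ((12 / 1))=-913/12 = -76.08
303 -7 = 296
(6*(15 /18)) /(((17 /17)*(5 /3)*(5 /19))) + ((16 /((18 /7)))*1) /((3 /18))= 48.73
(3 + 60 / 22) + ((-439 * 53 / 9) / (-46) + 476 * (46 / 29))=816.96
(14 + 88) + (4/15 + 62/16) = 12737/120 = 106.14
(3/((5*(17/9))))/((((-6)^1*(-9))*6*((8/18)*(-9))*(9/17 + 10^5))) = -1/408002160 = 0.00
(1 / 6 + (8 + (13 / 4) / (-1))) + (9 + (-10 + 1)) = 59/12 = 4.92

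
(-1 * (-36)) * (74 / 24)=111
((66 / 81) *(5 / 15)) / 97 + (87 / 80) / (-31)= -628999/19485360 = -0.03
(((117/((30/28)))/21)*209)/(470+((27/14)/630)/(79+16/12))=256680424/111004609 = 2.31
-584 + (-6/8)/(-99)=-77087/132 = -583.99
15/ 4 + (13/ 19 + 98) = 7785/76 = 102.43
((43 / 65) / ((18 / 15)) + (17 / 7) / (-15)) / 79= 1063/215670 = 0.00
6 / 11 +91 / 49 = 2.40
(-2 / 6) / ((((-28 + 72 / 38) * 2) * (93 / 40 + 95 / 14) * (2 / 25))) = 16625/1897944 = 0.01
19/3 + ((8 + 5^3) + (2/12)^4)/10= 254449/12960 = 19.63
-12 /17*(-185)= 2220/17 = 130.59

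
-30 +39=9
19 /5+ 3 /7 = 148/35 = 4.23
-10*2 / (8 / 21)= -105/2 = -52.50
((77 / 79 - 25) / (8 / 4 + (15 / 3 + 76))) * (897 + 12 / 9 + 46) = -273.35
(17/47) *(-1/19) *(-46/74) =391/33041 = 0.01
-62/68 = -31/34 = -0.91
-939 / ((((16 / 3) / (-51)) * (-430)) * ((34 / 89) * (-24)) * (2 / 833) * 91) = 29834847/2862080 = 10.42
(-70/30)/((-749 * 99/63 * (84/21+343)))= 7/1225257 = 0.00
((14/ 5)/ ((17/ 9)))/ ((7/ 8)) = 144/85 = 1.69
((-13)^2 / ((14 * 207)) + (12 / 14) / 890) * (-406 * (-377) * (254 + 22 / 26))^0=10921/184230 = 0.06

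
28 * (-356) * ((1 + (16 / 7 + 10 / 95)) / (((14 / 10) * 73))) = -3211120/9709 = -330.74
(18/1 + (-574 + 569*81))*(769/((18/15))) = 175074385/6 = 29179064.17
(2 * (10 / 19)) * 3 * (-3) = -180/19 = -9.47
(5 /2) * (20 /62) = 25/31 = 0.81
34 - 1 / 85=2889/85 = 33.99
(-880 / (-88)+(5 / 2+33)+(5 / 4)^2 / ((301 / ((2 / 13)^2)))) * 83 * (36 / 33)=4119.83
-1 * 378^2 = -142884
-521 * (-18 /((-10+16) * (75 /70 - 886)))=-21882/12389 = -1.77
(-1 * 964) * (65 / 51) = -62660/51 = -1228.63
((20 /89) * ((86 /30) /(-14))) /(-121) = 86/226149 = 0.00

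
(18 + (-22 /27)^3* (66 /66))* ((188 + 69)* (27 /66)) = 1835.58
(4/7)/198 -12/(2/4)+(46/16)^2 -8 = -1052539/44352 = -23.73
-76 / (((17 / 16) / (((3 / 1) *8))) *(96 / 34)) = -608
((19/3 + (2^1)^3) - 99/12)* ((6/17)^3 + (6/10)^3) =3884841/2456500 = 1.58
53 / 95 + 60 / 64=2273/1520 = 1.50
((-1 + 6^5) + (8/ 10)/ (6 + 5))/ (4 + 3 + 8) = 142543/275 = 518.34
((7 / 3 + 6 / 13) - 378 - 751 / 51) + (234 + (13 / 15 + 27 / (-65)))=-515414/3315 = -155.48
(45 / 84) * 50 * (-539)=-28875/2 = -14437.50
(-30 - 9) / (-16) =39/16 = 2.44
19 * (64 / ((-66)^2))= 304/1089 = 0.28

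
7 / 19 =0.37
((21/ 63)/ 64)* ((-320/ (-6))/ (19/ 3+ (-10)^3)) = -5/17886 = 0.00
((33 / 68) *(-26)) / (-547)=429/18598 = 0.02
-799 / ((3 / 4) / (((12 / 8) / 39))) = -1598/39 = -40.97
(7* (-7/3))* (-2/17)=1.92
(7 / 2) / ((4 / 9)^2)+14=1015/32 = 31.72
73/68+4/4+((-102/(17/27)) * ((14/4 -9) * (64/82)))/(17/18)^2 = 37049829/47396 = 781.71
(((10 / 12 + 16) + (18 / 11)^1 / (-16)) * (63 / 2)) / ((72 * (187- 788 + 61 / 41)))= -0.01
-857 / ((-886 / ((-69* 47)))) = -2779251/886 = -3136.85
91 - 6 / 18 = 90.67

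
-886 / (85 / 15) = -2658/17 = -156.35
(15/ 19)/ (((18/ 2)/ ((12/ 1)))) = 20/19 = 1.05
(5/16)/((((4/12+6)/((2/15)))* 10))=1/1520 = 0.00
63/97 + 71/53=10226/5141 = 1.99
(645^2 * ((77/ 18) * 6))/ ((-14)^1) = -1525425/2 = -762712.50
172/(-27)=-6.37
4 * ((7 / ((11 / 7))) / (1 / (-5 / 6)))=-490/33 = -14.85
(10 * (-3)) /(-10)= 3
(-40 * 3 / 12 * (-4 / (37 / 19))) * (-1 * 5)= -3800/37 = -102.70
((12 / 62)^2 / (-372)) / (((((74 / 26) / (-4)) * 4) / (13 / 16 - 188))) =-0.01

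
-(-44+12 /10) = 214/5 = 42.80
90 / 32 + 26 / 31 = 1811/496 = 3.65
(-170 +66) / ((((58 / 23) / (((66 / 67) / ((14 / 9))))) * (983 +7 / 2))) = -710424/26834773 = -0.03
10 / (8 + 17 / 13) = 130/121 = 1.07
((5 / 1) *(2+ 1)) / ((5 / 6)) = 18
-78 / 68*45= -51.62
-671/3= -223.67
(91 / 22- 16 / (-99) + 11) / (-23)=-0.67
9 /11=0.82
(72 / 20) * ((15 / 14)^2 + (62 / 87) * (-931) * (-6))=203701941/14210 = 14335.11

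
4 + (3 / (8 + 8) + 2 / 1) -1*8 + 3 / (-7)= -251/112 = -2.24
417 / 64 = 6.52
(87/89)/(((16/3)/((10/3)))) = 435/712 = 0.61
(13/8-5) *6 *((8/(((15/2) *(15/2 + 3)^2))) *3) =-144/245 = -0.59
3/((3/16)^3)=4096/9 = 455.11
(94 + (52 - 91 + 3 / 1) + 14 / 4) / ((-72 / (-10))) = 205/24 = 8.54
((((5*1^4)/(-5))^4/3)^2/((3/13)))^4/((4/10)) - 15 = -15800425/1062882 = -14.87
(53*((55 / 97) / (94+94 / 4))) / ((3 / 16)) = 18656/13677 = 1.36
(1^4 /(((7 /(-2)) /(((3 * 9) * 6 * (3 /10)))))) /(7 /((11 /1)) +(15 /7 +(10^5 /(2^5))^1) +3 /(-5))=-2673/601982 = 0.00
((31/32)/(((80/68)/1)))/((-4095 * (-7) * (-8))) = -527/146764800 = 0.00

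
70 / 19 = 3.68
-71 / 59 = -1.20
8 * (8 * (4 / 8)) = 32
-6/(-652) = 3/326 = 0.01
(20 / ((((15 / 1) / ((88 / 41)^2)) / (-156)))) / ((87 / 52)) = -83759104/146247 = -572.72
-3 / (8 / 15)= -45/8 = -5.62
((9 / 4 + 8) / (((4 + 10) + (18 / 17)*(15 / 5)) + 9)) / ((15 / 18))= 2091/4450 = 0.47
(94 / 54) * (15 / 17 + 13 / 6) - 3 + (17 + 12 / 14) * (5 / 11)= 10.42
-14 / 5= -2.80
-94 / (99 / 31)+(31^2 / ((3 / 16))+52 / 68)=8577685/1683 = 5096.66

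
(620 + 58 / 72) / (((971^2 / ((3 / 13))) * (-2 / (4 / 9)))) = -22349/661874382 = 0.00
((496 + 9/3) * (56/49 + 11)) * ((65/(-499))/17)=-325/7 = -46.43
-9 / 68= -0.13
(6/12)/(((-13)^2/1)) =1/338 = 0.00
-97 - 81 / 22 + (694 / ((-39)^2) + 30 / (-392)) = -328918171/3279276 = -100.30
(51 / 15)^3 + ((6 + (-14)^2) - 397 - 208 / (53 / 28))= -1759486/6625 = -265.58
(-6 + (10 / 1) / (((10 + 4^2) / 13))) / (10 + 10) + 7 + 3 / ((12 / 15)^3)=4099/320 = 12.81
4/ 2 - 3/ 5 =7/5 = 1.40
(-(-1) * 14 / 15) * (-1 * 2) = -28/15 = -1.87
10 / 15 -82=-244/3 = -81.33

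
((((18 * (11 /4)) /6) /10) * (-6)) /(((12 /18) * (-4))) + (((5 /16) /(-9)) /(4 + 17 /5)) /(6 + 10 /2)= 1087661/586080 = 1.86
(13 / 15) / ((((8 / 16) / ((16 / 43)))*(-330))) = -208/106425 = 0.00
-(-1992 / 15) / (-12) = -166/15 = -11.07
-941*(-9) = 8469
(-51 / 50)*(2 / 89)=-51/2225 = -0.02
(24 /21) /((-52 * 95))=-2/8645 = 0.00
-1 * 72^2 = -5184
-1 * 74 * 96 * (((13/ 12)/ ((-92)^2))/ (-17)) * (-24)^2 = 277056/8993 = 30.81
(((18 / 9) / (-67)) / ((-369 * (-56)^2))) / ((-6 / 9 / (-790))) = 395/12921888 = 0.00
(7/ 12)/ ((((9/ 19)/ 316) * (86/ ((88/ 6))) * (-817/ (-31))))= 377146/149769 = 2.52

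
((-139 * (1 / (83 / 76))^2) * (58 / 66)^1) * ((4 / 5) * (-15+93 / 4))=-23283056/34445 = -675.95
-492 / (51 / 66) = -10824/17 = -636.71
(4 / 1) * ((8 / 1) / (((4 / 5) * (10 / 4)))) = 16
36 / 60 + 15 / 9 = 34/15 = 2.27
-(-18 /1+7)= 11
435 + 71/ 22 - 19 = 9223/22 = 419.23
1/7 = 0.14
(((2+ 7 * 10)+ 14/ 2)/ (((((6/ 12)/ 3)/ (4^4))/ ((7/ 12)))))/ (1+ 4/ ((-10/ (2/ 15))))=5308800/71 = 74771.83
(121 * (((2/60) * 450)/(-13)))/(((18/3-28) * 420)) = 11/728 = 0.02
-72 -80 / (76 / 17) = -1708/19 = -89.89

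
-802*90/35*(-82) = 1183752/7 = 169107.43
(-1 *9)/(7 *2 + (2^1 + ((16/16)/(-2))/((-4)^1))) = -24/43 = -0.56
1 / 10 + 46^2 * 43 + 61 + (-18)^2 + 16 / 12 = 2741233/30 = 91374.43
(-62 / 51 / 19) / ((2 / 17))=-31/57 = -0.54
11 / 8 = 1.38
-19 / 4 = -4.75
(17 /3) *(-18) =-102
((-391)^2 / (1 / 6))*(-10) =-9172860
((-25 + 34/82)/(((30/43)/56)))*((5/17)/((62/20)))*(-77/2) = 155749440/21607 = 7208.29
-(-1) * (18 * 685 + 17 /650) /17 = 8014517/11050 = 725.30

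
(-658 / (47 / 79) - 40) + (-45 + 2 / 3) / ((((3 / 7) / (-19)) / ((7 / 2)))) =103195/18 = 5733.06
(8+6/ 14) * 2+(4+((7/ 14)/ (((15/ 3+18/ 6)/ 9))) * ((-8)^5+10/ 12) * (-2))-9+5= 4130551/112 = 36879.92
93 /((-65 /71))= -6603/65 = -101.58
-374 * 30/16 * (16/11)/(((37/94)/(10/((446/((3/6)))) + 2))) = -43002180/8251 = -5211.75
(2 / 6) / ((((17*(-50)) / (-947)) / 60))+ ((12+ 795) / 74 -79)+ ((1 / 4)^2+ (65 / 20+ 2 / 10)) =-2128523/50320 = -42.30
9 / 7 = 1.29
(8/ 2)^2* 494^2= 3904576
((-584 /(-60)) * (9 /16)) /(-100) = -219/4000 = -0.05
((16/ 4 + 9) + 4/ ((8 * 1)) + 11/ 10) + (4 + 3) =108/5 = 21.60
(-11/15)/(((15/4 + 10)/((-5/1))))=4/15 = 0.27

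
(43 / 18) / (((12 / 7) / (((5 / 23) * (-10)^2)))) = 37625/1242 = 30.29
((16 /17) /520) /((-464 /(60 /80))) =-3/1025440 = 0.00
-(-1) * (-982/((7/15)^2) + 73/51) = -4507.75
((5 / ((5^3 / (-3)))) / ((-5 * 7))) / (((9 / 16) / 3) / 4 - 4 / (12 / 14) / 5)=-576/148925 = 0.00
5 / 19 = 0.26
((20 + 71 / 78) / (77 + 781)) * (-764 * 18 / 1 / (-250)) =311521/232375 = 1.34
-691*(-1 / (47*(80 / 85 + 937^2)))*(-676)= -7940972/701497983 = -0.01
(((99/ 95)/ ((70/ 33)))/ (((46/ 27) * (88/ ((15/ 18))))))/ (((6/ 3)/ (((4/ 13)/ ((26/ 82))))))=109593/82715360 = 0.00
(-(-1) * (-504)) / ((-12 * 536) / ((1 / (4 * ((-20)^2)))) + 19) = 504/10291181 = 0.00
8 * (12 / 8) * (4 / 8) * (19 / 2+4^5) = 6201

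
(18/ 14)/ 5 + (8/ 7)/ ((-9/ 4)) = -79/315 = -0.25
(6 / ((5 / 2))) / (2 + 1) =4/5 = 0.80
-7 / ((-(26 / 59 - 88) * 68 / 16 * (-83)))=118/520659 = 0.00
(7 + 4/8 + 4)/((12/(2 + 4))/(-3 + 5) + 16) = 23/34 = 0.68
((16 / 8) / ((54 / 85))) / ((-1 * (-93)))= 85/2511 = 0.03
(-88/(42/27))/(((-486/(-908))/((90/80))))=-2497/21 = -118.90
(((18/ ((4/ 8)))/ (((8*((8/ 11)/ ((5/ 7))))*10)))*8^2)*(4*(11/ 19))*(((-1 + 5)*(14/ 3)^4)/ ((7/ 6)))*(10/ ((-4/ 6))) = -30356480/19 = -1597709.47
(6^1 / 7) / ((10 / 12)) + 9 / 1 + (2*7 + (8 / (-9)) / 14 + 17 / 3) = 9334/315 = 29.63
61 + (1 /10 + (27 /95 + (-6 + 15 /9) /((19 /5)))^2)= 10044767/162450 = 61.83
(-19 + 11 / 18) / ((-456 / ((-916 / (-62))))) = 75799/127224 = 0.60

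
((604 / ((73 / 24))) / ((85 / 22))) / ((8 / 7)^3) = 1709169/49640 = 34.43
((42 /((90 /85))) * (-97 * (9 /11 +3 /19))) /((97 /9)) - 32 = -380.46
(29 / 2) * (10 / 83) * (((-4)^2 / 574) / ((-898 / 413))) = -34220/1527947 = -0.02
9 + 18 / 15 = 51/5 = 10.20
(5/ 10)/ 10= 1/20 = 0.05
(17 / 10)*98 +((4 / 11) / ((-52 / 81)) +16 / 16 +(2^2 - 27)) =102984/715 = 144.03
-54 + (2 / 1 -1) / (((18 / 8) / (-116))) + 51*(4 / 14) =-5732/63 = -90.98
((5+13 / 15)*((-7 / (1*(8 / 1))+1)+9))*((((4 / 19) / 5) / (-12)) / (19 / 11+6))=-8833/363375 = -0.02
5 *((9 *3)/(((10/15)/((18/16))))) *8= 3645/2 = 1822.50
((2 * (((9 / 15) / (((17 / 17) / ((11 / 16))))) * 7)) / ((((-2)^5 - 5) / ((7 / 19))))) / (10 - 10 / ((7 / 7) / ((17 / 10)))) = 231/28120 = 0.01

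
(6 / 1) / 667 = 0.01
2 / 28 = 1/14 = 0.07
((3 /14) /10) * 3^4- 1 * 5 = -3.26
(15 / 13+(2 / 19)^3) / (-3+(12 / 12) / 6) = -617934/1515839 = -0.41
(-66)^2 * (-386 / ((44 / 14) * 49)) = -76428/7 = -10918.29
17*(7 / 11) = 119/11 = 10.82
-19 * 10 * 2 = -380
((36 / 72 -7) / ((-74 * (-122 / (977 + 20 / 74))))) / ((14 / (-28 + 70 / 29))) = 24913551/19374088 = 1.29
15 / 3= 5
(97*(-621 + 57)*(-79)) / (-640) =-1080483/160 = -6753.02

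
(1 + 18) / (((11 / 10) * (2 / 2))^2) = 1900/121 = 15.70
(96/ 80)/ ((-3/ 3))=-6/5 = -1.20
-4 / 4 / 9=-1/9 = -0.11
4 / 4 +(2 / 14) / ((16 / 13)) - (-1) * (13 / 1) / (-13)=13/112 = 0.12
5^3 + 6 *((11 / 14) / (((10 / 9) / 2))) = 4672/35 = 133.49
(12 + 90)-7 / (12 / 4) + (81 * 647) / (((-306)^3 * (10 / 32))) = 99.66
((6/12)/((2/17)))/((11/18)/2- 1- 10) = -153/385 = -0.40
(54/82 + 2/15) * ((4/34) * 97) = 94478/10455 = 9.04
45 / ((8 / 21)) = 118.12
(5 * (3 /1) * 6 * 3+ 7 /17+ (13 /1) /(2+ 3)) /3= 91.00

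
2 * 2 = 4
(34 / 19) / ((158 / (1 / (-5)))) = -17/7505 = 0.00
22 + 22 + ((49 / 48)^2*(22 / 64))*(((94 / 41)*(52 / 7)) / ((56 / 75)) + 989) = 614322313/1511424 = 406.45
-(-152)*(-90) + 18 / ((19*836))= -108646551/7942 = -13680.00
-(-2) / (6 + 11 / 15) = 30/101 = 0.30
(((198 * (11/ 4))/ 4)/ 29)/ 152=1089/35264 = 0.03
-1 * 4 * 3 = -12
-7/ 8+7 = 49/8 = 6.12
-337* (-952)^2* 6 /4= -458136672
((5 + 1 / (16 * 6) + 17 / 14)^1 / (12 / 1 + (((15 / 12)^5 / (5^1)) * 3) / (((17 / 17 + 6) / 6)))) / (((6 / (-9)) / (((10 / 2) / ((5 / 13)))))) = -33464/3741 = -8.95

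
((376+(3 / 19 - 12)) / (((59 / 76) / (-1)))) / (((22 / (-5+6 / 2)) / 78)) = 196248/59 = 3326.24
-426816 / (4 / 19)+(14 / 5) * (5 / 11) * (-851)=-22313050/11 = -2028459.09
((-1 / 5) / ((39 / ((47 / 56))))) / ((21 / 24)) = -47/9555 = 0.00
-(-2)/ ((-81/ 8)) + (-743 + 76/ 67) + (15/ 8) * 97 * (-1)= -40113701/43416 = -923.94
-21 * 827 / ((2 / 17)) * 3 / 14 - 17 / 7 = -885785/28 = -31635.18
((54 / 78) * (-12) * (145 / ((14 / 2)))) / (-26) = 7830/1183 = 6.62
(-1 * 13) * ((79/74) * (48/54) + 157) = -683761/333 = -2053.34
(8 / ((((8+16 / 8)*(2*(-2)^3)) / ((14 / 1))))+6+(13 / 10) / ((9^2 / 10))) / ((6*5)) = 4423/24300 = 0.18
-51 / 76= -0.67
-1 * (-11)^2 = -121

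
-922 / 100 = -461/50 = -9.22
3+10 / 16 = 29/8 = 3.62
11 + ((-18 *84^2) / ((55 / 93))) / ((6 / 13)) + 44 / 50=-127957293/275 = -465299.25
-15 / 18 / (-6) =0.14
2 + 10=12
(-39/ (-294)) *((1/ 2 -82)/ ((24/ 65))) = -137735/4704 = -29.28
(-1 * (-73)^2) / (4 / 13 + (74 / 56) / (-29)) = -56252924/2767 = -20329.93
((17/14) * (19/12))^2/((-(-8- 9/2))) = 104329/352800 = 0.30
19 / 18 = 1.06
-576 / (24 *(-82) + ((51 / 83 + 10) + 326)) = 5312/15045 = 0.35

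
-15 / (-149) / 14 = 15/2086 = 0.01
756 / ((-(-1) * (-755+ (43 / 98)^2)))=-7260624/7249171 = -1.00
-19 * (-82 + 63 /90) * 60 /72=5149/4 = 1287.25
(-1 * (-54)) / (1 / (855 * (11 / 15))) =33858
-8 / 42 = -0.19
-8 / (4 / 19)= -38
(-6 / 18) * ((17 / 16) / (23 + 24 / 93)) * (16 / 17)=-31/2163 = -0.01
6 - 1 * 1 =5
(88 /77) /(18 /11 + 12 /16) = 352/735 = 0.48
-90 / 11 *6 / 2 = -270/11 = -24.55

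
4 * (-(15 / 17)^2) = -900/289 = -3.11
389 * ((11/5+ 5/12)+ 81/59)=5493847/3540 = 1551.93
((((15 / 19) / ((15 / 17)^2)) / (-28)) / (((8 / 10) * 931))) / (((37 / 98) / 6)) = -289/373996 = 0.00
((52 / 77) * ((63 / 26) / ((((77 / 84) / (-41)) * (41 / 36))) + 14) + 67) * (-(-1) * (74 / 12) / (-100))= -2183/2904 = -0.75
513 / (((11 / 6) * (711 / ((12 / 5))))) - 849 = -3684801/4345 = -848.06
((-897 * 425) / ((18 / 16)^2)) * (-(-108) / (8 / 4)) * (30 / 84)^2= -101660000/49 = -2074693.88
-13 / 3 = -4.33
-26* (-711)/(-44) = -420.14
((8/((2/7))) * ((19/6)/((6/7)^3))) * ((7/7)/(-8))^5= -45619/10616832 = 0.00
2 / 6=1/3 = 0.33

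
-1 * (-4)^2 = -16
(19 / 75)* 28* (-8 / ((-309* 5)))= 4256/115875 = 0.04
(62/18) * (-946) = -3258.44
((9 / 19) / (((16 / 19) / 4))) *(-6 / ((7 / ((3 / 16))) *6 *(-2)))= 27/896 = 0.03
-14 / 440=-7/220 = -0.03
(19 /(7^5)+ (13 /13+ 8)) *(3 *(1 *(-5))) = -2269230/16807 = -135.02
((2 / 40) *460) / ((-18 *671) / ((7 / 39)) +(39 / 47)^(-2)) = -244881/716439419 = 0.00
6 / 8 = 0.75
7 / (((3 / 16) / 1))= 112/3 = 37.33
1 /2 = 0.50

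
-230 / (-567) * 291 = 22310/189 = 118.04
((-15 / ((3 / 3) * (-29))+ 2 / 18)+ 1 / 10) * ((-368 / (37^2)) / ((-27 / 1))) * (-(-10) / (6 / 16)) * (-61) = -341389184/28942029 = -11.80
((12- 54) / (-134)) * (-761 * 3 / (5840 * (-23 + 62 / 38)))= 130131/22694240 = 0.01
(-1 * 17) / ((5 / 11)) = -187/5 = -37.40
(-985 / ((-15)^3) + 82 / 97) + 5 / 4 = 2.39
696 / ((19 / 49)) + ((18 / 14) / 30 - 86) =2272957/1330 = 1708.99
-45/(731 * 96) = -15/23392 = 0.00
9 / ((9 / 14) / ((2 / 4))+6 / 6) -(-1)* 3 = 111/16 = 6.94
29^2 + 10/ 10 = 842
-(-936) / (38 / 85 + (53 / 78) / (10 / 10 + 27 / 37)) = 397163520/356381 = 1114.44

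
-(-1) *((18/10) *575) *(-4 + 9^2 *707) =59267205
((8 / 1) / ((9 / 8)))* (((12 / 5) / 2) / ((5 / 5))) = 128/15 = 8.53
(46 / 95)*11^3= 61226/95 = 644.48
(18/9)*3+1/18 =109/18 = 6.06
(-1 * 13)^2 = 169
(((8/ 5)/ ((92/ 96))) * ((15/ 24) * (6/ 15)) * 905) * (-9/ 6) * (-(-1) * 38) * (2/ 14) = -3075.88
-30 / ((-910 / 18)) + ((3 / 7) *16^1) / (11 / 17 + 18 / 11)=139746/38857 = 3.60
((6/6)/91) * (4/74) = 2/3367 = 0.00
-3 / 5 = -0.60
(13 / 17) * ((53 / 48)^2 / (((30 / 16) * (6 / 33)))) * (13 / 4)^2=67885103/2350080 = 28.89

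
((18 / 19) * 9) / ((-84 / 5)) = -135/266 = -0.51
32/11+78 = 890/11 = 80.91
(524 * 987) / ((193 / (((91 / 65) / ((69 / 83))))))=100162076/22195 = 4512.82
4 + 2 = 6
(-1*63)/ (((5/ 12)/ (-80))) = 12096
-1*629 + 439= -190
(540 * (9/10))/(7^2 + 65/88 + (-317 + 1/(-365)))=-15610320/8584523 = -1.82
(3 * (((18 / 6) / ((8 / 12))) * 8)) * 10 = 1080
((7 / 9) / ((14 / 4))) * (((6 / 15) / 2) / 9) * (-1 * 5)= -2/81 = -0.02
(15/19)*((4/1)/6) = 10/19 = 0.53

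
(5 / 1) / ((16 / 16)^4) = 5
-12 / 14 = -6/7 = -0.86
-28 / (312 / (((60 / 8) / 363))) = -35/18876 = 0.00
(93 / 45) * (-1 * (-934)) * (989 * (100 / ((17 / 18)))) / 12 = 286355060/17 = 16844415.29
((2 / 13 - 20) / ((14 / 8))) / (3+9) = -86/91 = -0.95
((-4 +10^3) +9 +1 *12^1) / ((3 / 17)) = 5763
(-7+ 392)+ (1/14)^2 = 385.01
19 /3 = 6.33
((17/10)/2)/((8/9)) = 0.96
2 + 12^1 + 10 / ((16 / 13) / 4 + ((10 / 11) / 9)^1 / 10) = 18596/409 = 45.47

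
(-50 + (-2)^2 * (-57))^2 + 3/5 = 386423/5 = 77284.60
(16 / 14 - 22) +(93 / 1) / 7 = -53/7 = -7.57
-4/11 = -0.36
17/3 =5.67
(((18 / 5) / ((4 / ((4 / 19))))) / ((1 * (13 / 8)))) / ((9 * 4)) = 4/1235 = 0.00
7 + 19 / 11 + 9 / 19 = 1923/209 = 9.20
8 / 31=0.26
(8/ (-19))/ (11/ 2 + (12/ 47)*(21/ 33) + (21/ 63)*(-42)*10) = 8272/2639195 = 0.00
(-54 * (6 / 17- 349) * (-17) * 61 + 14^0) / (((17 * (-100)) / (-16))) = -78094148/425 = -183750.94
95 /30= 19/6 = 3.17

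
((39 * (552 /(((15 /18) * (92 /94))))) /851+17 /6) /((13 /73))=63085943/331890 = 190.08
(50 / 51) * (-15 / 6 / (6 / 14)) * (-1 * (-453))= -132125/51 = -2590.69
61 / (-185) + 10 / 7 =1423/1295 = 1.10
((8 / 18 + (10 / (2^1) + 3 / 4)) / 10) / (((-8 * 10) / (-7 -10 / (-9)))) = 11819/259200 = 0.05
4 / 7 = 0.57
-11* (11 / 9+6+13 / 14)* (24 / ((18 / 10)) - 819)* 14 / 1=27304849/27 = 1011290.70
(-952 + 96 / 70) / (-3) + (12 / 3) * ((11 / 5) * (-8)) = 5176/21 = 246.48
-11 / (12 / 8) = -22/3 = -7.33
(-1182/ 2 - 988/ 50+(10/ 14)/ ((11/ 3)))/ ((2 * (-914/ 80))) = 4701352/175945 = 26.72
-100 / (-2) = 50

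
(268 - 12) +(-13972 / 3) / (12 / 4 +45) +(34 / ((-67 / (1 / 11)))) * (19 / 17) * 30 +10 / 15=4194499/26532 = 158.09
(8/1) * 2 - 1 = 15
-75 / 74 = -1.01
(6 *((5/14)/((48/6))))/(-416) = -15/23296 = 0.00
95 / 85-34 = -32.88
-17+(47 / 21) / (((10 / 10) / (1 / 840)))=-299833/17640 = -17.00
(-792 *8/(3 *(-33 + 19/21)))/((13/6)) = 30.37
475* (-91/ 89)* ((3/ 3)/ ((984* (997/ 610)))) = -13183625/43656636 = -0.30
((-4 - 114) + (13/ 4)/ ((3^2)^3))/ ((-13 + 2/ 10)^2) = -8601875/11943936 = -0.72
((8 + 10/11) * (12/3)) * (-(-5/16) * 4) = 490/11 = 44.55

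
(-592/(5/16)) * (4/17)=-37888/85 = -445.74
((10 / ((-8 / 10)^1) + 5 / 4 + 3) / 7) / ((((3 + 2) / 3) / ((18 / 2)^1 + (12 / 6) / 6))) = -33/5 = -6.60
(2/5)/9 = 0.04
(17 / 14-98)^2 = 1836025/196 = 9367.47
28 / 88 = 7/22 = 0.32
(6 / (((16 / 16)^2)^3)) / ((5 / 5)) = 6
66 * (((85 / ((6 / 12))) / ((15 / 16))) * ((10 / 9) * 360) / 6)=2393600/3 = 797866.67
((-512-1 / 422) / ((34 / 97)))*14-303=-148881857/7174 = -20752.98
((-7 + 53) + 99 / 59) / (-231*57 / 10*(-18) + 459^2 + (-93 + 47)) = 14065/69129002 = 0.00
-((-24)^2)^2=-331776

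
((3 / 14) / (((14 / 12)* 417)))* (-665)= -285/973 = -0.29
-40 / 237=-0.17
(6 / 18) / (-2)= -1/6 = -0.17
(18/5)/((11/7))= 126/55 = 2.29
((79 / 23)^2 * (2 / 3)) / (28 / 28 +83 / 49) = 305809/104742 = 2.92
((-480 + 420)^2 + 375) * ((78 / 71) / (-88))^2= 6045975/9759376 = 0.62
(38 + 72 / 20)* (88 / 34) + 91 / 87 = 108.72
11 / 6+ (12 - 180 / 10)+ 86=81.83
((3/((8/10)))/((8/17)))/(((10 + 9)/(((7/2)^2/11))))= 12495/26752 = 0.47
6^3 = 216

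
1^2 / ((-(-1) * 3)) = 1/3 = 0.33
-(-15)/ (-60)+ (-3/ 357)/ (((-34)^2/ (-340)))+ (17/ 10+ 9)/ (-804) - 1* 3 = -53037251/16264920 = -3.26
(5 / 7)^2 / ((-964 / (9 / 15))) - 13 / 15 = -0.87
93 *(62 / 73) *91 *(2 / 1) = 1049412/73 = 14375.51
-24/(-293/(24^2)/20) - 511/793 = 219098917/232349 = 942.97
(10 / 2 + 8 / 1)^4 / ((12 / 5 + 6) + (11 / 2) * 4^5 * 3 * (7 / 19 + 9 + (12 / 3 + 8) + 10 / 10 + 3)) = 2713295/40720158 = 0.07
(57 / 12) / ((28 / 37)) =703/112 = 6.28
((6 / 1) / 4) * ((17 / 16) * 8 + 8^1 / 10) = 279/20 = 13.95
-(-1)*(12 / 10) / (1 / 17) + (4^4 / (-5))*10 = -2458/5 = -491.60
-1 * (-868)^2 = -753424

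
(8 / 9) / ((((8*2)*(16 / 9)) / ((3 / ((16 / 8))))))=3/64 = 0.05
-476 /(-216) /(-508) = -119/27432 = 0.00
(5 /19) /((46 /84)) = 210/437 = 0.48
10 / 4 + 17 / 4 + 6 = 51/4 = 12.75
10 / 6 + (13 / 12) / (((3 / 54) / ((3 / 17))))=521/102 = 5.11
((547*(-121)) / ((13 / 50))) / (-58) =1654675/377 = 4389.06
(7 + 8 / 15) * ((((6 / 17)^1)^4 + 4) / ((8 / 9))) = 5684691/167042 = 34.03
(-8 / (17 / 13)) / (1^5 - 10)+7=7.68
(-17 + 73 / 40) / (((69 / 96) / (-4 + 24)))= -9712/23 = -422.26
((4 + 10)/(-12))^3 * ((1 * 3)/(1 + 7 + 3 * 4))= -343/1440 = -0.24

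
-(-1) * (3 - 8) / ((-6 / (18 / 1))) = 15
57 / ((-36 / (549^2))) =-1908873/4 = -477218.25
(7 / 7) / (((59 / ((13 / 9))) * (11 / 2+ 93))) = 26/104607 = 0.00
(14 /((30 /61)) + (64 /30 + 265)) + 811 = 5533/5 = 1106.60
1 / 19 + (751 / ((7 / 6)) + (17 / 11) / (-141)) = 132795910/206283 = 643.76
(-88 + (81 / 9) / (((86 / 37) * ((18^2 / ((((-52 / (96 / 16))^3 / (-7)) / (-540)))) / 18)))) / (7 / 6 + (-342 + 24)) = 193178809/695224215 = 0.28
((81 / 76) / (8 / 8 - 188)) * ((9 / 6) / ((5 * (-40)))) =243/5684800 = 0.00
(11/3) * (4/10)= 22/15 = 1.47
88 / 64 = 11/8 = 1.38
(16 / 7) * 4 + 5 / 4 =291/28 = 10.39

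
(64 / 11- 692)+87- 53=-7174/11 = -652.18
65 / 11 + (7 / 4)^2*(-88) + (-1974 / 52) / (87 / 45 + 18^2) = -184364949/699127 = -263.71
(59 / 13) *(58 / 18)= 1711/117 = 14.62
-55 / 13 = -4.23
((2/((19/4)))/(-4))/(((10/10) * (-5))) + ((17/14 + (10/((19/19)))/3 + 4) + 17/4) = 102293/7980 = 12.82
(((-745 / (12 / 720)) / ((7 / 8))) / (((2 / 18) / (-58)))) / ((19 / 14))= 373334400/19 = 19649178.95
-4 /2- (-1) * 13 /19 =-25/19 = -1.32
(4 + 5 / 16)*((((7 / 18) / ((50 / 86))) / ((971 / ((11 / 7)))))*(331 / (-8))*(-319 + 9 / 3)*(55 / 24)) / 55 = 284474971/111859200 = 2.54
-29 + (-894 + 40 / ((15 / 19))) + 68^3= 940679/3 = 313559.67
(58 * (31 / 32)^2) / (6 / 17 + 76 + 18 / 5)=2368865/3479552 = 0.68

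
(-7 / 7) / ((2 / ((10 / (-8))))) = 5/8 = 0.62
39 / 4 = 9.75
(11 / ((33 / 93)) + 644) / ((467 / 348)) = 234900/467 = 503.00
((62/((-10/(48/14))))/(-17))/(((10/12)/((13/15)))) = 19344/14875 = 1.30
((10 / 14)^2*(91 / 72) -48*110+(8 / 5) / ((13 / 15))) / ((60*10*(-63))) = 34578239/247665600 = 0.14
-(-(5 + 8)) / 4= 13/4 = 3.25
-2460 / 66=-37.27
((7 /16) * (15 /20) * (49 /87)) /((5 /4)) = 343/2320 = 0.15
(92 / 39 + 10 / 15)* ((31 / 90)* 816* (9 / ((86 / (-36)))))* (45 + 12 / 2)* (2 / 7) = -913387968/19565 = -46684.79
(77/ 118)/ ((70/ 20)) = 0.19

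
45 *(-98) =-4410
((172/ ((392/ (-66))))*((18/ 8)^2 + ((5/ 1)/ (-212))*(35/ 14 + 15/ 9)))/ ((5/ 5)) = -5973517/41552 = -143.76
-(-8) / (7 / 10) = 80/7 = 11.43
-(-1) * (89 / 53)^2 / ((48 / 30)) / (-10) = -7921/44944 = -0.18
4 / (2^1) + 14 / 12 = 19/6 = 3.17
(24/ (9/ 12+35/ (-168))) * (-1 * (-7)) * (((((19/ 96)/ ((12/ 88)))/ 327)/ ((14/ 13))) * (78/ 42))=5434/2289 = 2.37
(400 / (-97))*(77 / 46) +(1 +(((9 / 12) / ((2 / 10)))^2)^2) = 109573111/571136 = 191.85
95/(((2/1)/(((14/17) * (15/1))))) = 9975/17 = 586.76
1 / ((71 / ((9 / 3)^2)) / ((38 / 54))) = 19/213 = 0.09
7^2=49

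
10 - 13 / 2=7/2 = 3.50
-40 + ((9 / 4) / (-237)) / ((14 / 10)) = -88495/2212 = -40.01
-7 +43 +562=598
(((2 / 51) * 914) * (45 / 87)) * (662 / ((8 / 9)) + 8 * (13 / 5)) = 6997127/493 = 14192.96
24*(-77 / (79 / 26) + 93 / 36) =-43150/79 = -546.20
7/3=2.33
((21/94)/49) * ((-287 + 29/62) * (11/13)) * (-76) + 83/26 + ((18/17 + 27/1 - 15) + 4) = 470005519/4507958 = 104.26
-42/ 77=-6/11 = -0.55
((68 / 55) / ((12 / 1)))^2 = 0.01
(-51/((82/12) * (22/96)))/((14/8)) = -58752/3157 = -18.61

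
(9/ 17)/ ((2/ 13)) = 117/34 = 3.44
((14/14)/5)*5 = 1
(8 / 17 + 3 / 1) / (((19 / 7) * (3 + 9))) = 413/3876 = 0.11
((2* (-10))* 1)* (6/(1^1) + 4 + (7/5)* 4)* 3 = -936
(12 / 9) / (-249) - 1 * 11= -8221/747 = -11.01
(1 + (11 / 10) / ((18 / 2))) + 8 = 821/90 = 9.12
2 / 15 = 0.13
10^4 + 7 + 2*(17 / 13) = 130125/13 = 10009.62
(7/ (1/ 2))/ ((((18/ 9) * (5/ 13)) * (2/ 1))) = 91/10 = 9.10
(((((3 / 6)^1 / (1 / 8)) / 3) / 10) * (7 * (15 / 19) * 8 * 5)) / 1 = 29.47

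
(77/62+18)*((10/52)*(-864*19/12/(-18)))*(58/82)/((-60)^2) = 657343/11896560 = 0.06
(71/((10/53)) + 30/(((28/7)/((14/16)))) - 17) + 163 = 528.86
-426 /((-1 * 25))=426/25 = 17.04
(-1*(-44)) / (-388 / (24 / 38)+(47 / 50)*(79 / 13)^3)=-14500200/132935051 = -0.11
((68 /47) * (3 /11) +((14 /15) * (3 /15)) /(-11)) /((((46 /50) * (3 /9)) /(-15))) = -18.47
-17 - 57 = -74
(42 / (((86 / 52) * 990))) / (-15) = -182/106425 = 0.00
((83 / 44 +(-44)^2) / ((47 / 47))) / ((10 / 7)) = 596869/440 = 1356.52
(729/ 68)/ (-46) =-729/3128 = -0.23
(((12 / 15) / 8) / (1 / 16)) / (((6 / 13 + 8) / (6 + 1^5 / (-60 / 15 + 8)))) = 13/11 = 1.18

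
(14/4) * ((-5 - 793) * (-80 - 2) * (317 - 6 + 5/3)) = 71608796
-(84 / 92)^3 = -9261/12167 = -0.76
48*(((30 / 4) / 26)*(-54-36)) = -16200/13 = -1246.15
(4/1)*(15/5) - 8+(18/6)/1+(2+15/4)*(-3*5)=-317/4 = -79.25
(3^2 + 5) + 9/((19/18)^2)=7970/361 = 22.08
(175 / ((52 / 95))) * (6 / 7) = 7125/26 = 274.04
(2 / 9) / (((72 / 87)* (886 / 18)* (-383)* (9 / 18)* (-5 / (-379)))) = -10991/5090070 = 0.00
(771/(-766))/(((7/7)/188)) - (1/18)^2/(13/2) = -152630627/806598 = -189.23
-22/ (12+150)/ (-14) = 11/1134 = 0.01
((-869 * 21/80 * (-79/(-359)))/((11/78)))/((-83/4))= 5111379/297970 = 17.15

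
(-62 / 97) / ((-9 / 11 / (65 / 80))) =4433/6984 = 0.63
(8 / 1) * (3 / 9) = 8/3 = 2.67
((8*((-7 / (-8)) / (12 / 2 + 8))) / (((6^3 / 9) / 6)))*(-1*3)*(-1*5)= 15/8 = 1.88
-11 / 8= -1.38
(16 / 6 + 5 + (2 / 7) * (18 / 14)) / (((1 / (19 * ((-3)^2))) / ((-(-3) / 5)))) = 201951/245 = 824.29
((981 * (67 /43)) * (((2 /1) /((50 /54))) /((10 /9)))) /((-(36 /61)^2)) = -733710501/86000 = -8531.52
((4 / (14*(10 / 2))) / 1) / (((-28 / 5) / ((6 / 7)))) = -3/343 = -0.01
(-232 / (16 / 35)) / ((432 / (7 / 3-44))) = 126875/2592 = 48.95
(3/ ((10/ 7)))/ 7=3/10 = 0.30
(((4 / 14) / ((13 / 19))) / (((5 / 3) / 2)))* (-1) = -228/455 = -0.50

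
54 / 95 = 0.57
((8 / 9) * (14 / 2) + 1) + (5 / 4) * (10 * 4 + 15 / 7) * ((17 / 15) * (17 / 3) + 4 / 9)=92975/252 = 368.95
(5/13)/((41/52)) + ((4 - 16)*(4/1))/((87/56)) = -36156/1189 = -30.41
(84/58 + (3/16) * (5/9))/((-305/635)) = -274447/84912 = -3.23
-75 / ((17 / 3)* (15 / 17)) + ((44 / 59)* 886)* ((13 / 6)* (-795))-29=-67152536/59 = -1138178.58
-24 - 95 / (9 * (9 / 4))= -2324/81 = -28.69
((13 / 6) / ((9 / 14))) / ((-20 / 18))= -91/30 = -3.03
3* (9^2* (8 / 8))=243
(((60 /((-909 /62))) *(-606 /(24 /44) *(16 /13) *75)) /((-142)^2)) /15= 272800/196599 = 1.39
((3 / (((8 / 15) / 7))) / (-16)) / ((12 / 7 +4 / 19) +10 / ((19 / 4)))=-41895/68608 = -0.61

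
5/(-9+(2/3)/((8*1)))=-60/107 = -0.56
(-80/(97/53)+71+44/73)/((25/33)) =6517467/177025 = 36.82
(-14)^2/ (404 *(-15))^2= 49/9180900 = 0.00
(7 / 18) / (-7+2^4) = 7/162 = 0.04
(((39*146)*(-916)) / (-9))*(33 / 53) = 19124248/53 = 360834.87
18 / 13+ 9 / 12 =111/52 = 2.13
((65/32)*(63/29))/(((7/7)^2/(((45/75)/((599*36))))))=273/2223488 = 0.00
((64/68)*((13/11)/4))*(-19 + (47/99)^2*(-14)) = -11291540/1832787 = -6.16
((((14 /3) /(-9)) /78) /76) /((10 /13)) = -7/61560 = 0.00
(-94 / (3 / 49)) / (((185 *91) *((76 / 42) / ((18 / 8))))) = -20727/182780 = -0.11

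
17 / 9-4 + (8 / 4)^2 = 17/9 = 1.89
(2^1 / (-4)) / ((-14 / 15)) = 15/28 = 0.54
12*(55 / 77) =60/7 = 8.57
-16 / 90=-8/45 = -0.18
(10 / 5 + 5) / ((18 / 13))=91/18 = 5.06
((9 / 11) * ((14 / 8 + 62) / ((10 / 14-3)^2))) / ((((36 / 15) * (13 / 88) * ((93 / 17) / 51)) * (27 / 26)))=6018425/23808 = 252.79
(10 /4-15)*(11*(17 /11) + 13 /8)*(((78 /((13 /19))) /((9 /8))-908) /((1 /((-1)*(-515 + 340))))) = 394384375/12 = 32865364.58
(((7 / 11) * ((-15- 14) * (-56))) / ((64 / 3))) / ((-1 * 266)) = -609/3344 = -0.18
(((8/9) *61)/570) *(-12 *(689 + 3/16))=-672647/855 = -786.72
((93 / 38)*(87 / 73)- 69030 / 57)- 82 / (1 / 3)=-4033773/2774 = -1454.14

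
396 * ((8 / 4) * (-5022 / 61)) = -3977424/61 = -65203.67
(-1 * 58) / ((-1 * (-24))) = -29/12 = -2.42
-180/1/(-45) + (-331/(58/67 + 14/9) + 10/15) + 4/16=-144311/1095 = -131.79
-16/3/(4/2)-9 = -35/3 = -11.67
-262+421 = 159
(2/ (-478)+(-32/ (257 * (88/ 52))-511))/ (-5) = 345311222/3378265 = 102.22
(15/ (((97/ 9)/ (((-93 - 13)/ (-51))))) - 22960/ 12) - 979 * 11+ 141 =-62027666/4947 = -12538.44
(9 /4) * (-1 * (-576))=1296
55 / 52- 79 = -4053/52 = -77.94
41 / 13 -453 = -5848/13 = -449.85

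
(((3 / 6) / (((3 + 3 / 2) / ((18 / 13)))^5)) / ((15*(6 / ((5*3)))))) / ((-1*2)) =-128/1113879 = 0.00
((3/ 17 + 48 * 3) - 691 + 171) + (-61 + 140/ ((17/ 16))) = -5186/17 = -305.06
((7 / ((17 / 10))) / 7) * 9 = 90/17 = 5.29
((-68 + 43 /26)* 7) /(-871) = 12075/22646 = 0.53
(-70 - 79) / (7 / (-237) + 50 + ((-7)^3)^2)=-35313/27894656 = 0.00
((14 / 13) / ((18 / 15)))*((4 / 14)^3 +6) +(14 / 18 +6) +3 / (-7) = 67390/5733 = 11.75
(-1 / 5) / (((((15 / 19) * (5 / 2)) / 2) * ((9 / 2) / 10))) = -304/675 = -0.45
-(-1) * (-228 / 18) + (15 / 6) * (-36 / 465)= -1196/93 = -12.86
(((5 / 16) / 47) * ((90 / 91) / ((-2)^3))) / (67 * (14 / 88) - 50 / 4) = 275/615888 = 0.00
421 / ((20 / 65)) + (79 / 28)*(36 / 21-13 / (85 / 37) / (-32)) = 732285993/533120 = 1373.59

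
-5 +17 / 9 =-28/9 = -3.11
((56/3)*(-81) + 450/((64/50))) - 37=-19159/16 = -1197.44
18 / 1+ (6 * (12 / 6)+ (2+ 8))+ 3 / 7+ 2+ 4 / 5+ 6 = 1723/35 = 49.23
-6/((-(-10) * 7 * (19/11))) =-33/665 = -0.05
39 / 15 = 13/5 = 2.60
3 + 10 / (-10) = 2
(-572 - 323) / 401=-895/401 = -2.23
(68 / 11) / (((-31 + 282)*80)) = 17/55220 = 0.00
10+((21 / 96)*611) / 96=34997/3072 = 11.39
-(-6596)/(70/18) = 59364/35 = 1696.11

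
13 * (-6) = -78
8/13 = 0.62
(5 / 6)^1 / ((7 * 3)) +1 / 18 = 2/21 = 0.10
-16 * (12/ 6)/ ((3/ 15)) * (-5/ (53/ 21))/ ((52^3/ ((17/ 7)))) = 1275/232882 = 0.01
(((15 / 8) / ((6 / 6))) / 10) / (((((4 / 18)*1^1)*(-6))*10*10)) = -9/6400 = 0.00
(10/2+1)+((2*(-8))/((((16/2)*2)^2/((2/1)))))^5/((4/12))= 196605/32768 = 6.00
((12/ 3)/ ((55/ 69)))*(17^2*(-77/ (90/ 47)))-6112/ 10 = -4419566/75 = -58927.55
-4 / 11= -0.36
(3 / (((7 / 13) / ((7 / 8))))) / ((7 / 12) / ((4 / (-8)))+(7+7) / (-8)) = -117/70 = -1.67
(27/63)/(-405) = -1/945 = 0.00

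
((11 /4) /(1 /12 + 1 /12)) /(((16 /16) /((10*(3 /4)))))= 495/4 = 123.75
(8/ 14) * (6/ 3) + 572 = 4012/7 = 573.14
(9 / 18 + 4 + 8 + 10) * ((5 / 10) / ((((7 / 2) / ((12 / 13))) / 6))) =1620/91 = 17.80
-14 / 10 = -7/5 = -1.40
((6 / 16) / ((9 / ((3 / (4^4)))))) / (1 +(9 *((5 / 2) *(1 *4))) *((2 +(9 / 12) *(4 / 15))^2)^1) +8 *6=214597637/4470784 = 48.00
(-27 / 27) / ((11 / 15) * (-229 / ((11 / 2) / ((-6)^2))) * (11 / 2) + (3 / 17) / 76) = 6460/39054561 = 0.00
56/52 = 1.08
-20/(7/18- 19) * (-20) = -1440/67 = -21.49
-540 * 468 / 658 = -126360/329 = -384.07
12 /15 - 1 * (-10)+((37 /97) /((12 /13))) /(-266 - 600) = 54430891/5040120 = 10.80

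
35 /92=0.38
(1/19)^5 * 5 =5/2476099 = 0.00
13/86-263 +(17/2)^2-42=-40007/172 = -232.60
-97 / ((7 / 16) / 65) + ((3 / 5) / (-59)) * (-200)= -5951080/413 = -14409.39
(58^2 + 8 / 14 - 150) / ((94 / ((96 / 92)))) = 270024/7567 = 35.68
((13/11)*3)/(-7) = -39/77 = -0.51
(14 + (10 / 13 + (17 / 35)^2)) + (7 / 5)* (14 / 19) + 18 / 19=5138963/302575 = 16.98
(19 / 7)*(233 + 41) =5206/7 = 743.71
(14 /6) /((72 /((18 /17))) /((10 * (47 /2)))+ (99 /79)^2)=10266445/8182869 = 1.25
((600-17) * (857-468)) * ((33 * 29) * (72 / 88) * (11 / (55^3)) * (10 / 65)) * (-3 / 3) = -1806.22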